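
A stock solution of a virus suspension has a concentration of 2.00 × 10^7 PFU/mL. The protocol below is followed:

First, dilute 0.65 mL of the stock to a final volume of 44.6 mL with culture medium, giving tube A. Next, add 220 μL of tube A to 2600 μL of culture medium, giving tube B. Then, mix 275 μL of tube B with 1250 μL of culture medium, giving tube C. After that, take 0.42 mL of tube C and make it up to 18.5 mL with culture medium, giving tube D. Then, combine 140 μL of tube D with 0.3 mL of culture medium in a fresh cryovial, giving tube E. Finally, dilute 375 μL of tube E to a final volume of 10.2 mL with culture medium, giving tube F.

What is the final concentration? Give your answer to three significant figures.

Step 1: 0.65 mL brought to 44.6 mL → factor 44.6/0.65 = 68.615
Step 2: 220 μL + 2600 μL = 2820 μL total → factor 2820/220 = 12.818
Step 3: 275 μL + 1250 μL = 1525 μL total → factor 1525/275 = 5.5455
Step 4: 0.42 mL brought to 18.5 mL → factor 18.5/0.42 = 44.048
Step 5: 140 μL + 0.3 mL = 440 μL total → factor 440/140 = 3.1429
Step 6: 375 μL brought to 10.2 mL → factor 10200/375 = 27.2
Overall dilution factor = 68.615 × 12.818 × 5.5455 × 44.048 × 3.1429 × 27.2 = 1.8365 × 10^7
Final = 2.00 × 10^7 PFU/mL / 1.8365 × 10^7 = 1.09 PFU/mL

1.09 PFU/mL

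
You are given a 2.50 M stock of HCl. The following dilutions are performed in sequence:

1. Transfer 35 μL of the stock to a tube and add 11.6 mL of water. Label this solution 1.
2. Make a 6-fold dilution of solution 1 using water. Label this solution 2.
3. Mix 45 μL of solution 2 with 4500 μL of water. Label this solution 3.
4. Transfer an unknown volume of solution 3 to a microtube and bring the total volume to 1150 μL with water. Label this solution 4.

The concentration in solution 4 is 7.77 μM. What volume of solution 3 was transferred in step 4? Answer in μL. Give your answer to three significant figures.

720 μL

Step 1: 35 μL + 11.6 mL = 11635 μL total → factor 11635/35 = 332.43
Step 2: 6-fold → factor 6
Step 3: 45 μL + 4500 μL = 4545 μL total → factor 4545/45 = 101
Step 4: v brought to 1150 μL → factor = 1150 μL/v
Product of known-step factors = 2.0145 × 10^5
Overall factor = 2.50 M / (7.77 μM) = 3.2175 × 10^5
Step-4 factor = 3.2175 × 10^5 / 2.0145 × 10^5 = 1.5972
v = 1150 μL / 1.5972 = 720 μL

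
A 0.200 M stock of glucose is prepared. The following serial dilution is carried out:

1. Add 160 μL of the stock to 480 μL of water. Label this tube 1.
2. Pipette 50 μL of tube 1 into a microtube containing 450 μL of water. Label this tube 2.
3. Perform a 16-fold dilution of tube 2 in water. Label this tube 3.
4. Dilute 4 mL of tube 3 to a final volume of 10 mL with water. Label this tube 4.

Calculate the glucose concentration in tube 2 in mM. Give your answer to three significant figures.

Step 1: 160 μL + 480 μL = 640 μL total → factor 640/160 = 4
Step 2: 50 μL + 450 μL = 500 μL total → factor 500/50 = 10
Dilution factor through tube 2 = 4 × 10 = 40
[tube 2] = 0.200 M / 40 = 0.005000 M = 5.00 mM

5.00 mM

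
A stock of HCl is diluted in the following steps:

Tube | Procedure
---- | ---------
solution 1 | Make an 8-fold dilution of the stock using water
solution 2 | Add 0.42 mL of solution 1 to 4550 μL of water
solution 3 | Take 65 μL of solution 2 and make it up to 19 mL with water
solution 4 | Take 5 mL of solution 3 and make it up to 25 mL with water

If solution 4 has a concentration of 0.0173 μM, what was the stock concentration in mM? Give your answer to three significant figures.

2.39 mM

Step 1: 8-fold → factor 8
Step 2: 0.42 mL + 4550 μL = 4.97 mL total → factor 4.97/0.42 = 11.833
Step 3: 65 μL brought to 19 mL → factor 19000/65 = 292.31
Step 4: 5 mL brought to 25 mL → factor 25/5 = 5
Overall dilution factor = 8 × 11.833 × 292.31 × 5 = 1.3836 × 10^5
Stock = 0.0173 μM × 1.3836 × 10^5 = 2394 μM = 2.39 mM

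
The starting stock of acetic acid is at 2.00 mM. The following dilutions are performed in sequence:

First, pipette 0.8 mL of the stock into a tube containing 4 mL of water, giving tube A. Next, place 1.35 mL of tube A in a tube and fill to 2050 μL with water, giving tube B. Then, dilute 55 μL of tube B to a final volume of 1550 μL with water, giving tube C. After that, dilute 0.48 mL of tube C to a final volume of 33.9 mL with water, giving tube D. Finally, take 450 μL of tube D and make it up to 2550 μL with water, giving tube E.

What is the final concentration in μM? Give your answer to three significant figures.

0.0195 μM

Step 1: 0.8 mL + 4 mL = 4.8 mL total → factor 4.8/0.8 = 6
Step 2: 1.35 mL brought to 2050 μL → factor 2.05/1.35 = 1.5185
Step 3: 55 μL brought to 1550 μL → factor 1550/55 = 28.182
Step 4: 0.48 mL brought to 33.9 mL → factor 33.9/0.48 = 70.625
Step 5: 450 μL brought to 2550 μL → factor 2550/450 = 5.6667
Overall dilution factor = 6 × 1.5185 × 28.182 × 70.625 × 5.6667 = 1.0276 × 10^5
Final = 2.00 mM / 1.0276 × 10^5 = 1.946 × 10^-5 mM = 0.0195 μM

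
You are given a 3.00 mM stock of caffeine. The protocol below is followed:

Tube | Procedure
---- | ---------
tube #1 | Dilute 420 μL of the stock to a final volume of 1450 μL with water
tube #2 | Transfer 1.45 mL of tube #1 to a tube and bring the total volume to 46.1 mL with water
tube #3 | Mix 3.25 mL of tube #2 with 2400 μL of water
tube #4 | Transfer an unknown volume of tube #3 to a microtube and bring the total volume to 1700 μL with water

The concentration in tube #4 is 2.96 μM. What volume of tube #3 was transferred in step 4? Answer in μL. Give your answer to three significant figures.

Step 1: 420 μL brought to 1450 μL → factor 1450/420 = 3.4524
Step 2: 1.45 mL brought to 46.1 mL → factor 46.1/1.45 = 31.793
Step 3: 3.25 mL + 2400 μL = 5.65 mL total → factor 5.65/3.25 = 1.7385
Step 4: v brought to 1700 μL → factor = 1700 μL/v
Product of known-step factors = 190.82
Overall factor = 3.00 mM / (2.96 μM) = 1013.5
Step-4 factor = 1013.5 / 190.82 = 5.3114
v = 1700 μL / 5.3114 = 320 μL

320 μL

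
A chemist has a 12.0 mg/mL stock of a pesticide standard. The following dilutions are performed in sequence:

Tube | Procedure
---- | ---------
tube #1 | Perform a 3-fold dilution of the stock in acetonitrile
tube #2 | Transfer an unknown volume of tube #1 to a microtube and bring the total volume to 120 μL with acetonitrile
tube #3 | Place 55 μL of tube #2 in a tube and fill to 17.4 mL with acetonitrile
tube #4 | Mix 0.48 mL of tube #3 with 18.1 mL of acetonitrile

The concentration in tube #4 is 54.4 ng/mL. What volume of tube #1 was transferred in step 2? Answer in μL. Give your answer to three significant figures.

Step 1: 3-fold → factor 3
Step 2: v brought to 120 μL → factor = 120 μL/v
Step 3: 55 μL brought to 17.4 mL → factor 17400/55 = 316.36
Step 4: 0.48 mL + 18.1 mL = 18.58 mL total → factor 18.58/0.48 = 38.708
Product of known-step factors = 36738
Overall factor = 12.0 mg/mL / (54.4 ng/mL) = 2.2059 × 10^5
Step-2 factor = 2.2059 × 10^5 / 36738 = 6.0044
v = 120 μL / 6.0044 = 20.0 μL

20.0 μL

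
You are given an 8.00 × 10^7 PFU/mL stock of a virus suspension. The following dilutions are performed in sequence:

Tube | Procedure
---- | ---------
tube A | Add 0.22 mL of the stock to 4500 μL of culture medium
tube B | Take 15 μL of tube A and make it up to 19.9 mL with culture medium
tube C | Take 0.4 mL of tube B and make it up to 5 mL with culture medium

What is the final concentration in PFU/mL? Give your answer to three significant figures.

225 PFU/mL

Step 1: 0.22 mL + 4500 μL = 4.72 mL total → factor 4.72/0.22 = 21.455
Step 2: 15 μL brought to 19.9 mL → factor 19900/15 = 1326.7
Step 3: 0.4 mL brought to 5 mL → factor 5/0.4 = 12.5
Overall dilution factor = 21.455 × 1326.7 × 12.5 = 3.5579 × 10^5
Final = 8.00 × 10^7 PFU/mL / 3.5579 × 10^5 = 225 PFU/mL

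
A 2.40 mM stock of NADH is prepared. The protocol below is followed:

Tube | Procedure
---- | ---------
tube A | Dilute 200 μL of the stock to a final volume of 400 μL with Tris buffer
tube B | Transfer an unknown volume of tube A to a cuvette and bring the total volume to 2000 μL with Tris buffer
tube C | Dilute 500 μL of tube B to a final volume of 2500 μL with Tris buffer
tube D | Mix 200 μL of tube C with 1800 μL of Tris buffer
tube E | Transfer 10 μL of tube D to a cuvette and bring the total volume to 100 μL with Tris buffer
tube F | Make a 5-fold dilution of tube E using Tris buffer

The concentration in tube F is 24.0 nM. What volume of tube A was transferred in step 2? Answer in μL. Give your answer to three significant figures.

100 μL

Step 1: 200 μL brought to 400 μL → factor 400/200 = 2
Step 2: v brought to 2000 μL → factor = 2000 μL/v
Step 3: 500 μL brought to 2500 μL → factor 2500/500 = 5
Step 4: 200 μL + 1800 μL = 2000 μL total → factor 2000/200 = 10
Step 5: 10 μL brought to 100 μL → factor 100/10 = 10
Step 6: 5-fold → factor 5
Product of known-step factors = 5000
Overall factor = 2.40 mM / (24.0 nM) = 1 × 10^5
Step-2 factor = 1 × 10^5 / 5000 = 20
v = 2000 μL / 20 = 100 μL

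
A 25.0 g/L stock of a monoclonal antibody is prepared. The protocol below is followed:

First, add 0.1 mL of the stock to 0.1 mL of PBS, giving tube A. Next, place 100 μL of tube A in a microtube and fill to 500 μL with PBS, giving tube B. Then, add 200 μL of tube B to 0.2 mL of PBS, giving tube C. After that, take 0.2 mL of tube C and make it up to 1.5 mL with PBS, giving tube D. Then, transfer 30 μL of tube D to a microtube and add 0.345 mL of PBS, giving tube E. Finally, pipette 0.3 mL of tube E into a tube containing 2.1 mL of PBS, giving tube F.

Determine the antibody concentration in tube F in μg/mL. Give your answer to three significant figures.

Step 1: 0.1 mL + 0.1 mL = 0.2 mL total → factor 0.2/0.1 = 2
Step 2: 100 μL brought to 500 μL → factor 500/100 = 5
Step 3: 200 μL + 0.2 mL = 400 μL total → factor 400/200 = 2
Step 4: 0.2 mL brought to 1.5 mL → factor 1.5/0.2 = 7.5
Step 5: 30 μL + 0.345 mL = 375 μL total → factor 375/30 = 12.5
Step 6: 0.3 mL + 2.1 mL = 2.4 mL total → factor 2.4/0.3 = 8
Overall dilution factor = 2 × 5 × 2 × 7.5 × 12.5 × 8 = 15000
Final = 25.0 g/L / 15000 = 0.001667 g/L = 1.67 μg/mL

1.67 μg/mL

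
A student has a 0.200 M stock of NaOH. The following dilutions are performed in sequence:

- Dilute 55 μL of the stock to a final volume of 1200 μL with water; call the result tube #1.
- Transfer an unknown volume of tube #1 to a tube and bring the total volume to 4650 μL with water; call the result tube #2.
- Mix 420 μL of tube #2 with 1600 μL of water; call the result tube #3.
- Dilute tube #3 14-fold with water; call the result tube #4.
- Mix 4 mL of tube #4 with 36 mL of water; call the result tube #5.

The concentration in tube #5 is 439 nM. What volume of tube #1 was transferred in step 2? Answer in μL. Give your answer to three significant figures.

Step 1: 55 μL brought to 1200 μL → factor 1200/55 = 21.818
Step 2: v brought to 4650 μL → factor = 4650 μL/v
Step 3: 420 μL + 1600 μL = 2020 μL total → factor 2020/420 = 4.8095
Step 4: 14-fold → factor 14
Step 5: 4 mL + 36 mL = 40 mL total → factor 40/4 = 10
Product of known-step factors = 14691
Overall factor = 0.200 M / (439 nM) = 4.5558 × 10^5
Step-2 factor = 4.5558 × 10^5 / 14691 = 31.011
v = 4650 μL / 31.011 = 150 μL

150 μL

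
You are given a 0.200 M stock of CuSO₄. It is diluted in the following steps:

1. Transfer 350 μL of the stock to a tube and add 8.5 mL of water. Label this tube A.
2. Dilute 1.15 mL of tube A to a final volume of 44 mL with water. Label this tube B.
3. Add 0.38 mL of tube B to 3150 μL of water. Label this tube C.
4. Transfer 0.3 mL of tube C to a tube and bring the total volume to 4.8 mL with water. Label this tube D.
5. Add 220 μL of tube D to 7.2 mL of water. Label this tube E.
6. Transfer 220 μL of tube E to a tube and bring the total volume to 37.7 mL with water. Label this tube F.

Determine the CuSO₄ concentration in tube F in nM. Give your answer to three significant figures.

0.241 nM

Step 1: 350 μL + 8.5 mL = 8850 μL total → factor 8850/350 = 25.286
Step 2: 1.15 mL brought to 44 mL → factor 44/1.15 = 38.261
Step 3: 0.38 mL + 3150 μL = 3.53 mL total → factor 3.53/0.38 = 9.2895
Step 4: 0.3 mL brought to 4.8 mL → factor 4.8/0.3 = 16
Step 5: 220 μL + 7.2 mL = 7420 μL total → factor 7420/220 = 33.727
Step 6: 220 μL brought to 37.7 mL → factor 37700/220 = 171.36
Overall dilution factor = 25.286 × 38.261 × 9.2895 × 16 × 33.727 × 171.36 = 8.3108 × 10^8
Final = 0.200 M / 8.3108 × 10^8 = 2.407 × 10^-10 M = 0.241 nM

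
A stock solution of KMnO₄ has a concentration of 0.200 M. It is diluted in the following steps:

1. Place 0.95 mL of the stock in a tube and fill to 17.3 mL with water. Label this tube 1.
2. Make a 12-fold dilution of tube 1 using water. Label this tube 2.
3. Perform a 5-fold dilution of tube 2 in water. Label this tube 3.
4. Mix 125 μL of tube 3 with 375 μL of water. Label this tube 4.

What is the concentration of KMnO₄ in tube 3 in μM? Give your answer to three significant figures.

Step 1: 0.95 mL brought to 17.3 mL → factor 17.3/0.95 = 18.211
Step 2: 12-fold → factor 12
Step 3: 5-fold → factor 5
Dilution factor through tube 3 = 18.211 × 12 × 5 = 1092.6
[tube 3] = 0.200 M / 1092.6 = 0.0001830 M = 183 μM

183 μM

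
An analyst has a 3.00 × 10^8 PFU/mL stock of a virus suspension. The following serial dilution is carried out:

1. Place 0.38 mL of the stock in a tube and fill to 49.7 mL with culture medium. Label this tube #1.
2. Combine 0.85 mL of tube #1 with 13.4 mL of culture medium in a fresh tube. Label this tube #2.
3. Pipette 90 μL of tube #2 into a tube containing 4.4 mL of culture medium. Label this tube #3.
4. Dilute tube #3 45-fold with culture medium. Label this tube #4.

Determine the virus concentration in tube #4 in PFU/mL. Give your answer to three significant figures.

Step 1: 0.38 mL brought to 49.7 mL → factor 49.7/0.38 = 130.79
Step 2: 0.85 mL + 13.4 mL = 14.25 mL total → factor 14.25/0.85 = 16.765
Step 3: 90 μL + 4.4 mL = 4490 μL total → factor 4490/90 = 49.889
Step 4: 45-fold → factor 45
Overall dilution factor = 130.79 × 16.765 × 49.889 × 45 = 4.9225 × 10^6
Final = 3.00 × 10^8 PFU/mL / 4.9225 × 10^6 = 60.9 PFU/mL

60.9 PFU/mL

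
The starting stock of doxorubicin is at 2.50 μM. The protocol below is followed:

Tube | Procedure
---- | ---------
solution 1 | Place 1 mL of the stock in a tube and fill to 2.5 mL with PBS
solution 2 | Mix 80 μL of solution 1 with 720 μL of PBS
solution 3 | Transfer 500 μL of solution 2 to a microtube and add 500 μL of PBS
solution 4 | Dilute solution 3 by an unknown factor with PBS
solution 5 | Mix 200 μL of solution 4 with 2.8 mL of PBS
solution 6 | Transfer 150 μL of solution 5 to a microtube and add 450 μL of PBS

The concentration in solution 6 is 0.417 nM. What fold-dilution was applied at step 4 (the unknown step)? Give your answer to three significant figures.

2.00-fold

Step 1: 1 mL brought to 2.5 mL → factor 2.5/1 = 2.5
Step 2: 80 μL + 720 μL = 800 μL total → factor 800/80 = 10
Step 3: 500 μL + 500 μL = 1000 μL total → factor 1000/500 = 2
Step 4: unknown factor x
Step 5: 200 μL + 2.8 mL = 3000 μL total → factor 3000/200 = 15
Step 6: 150 μL + 450 μL = 600 μL total → factor 600/150 = 4
Product of known-step factors = 3000
Overall factor = 2.50 μM / (0.417 nM) = 5995.2
x = 5995.2 / 3000 = 2.00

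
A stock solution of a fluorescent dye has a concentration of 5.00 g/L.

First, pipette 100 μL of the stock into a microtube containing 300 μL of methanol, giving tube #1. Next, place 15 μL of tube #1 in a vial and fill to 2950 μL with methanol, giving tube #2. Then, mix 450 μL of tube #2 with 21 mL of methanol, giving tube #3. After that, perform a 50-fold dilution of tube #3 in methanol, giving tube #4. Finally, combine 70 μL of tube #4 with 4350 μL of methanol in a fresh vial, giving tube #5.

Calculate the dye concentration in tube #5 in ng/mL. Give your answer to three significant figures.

Step 1: 100 μL + 300 μL = 400 μL total → factor 400/100 = 4
Step 2: 15 μL brought to 2950 μL → factor 2950/15 = 196.67
Step 3: 450 μL + 21 mL = 21450 μL total → factor 21450/450 = 47.667
Step 4: 50-fold → factor 50
Step 5: 70 μL + 4350 μL = 4420 μL total → factor 4420/70 = 63.143
Dilution factor through tube #5 = 4 × 196.67 × 47.667 × 50 × 63.143 = 1.1839 × 10^8
[tube #5] = 5.00 g/L / 1.1839 × 10^8 = 4.223 × 10^-8 g/L = 0.0422 ng/mL

0.0422 ng/mL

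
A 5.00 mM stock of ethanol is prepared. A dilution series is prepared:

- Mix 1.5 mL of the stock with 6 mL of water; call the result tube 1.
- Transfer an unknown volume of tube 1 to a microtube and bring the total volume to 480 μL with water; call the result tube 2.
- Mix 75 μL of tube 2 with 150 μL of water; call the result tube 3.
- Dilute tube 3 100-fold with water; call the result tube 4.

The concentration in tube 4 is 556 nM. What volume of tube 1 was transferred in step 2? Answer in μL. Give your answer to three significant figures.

80.1 μL

Step 1: 1.5 mL + 6 mL = 7.5 mL total → factor 7.5/1.5 = 5
Step 2: v brought to 480 μL → factor = 480 μL/v
Step 3: 75 μL + 150 μL = 225 μL total → factor 225/75 = 3
Step 4: 100-fold → factor 100
Product of known-step factors = 1500
Overall factor = 5.00 mM / (556 nM) = 8992.8
Step-2 factor = 8992.8 / 1500 = 5.9952
v = 480 μL / 5.9952 = 80.1 μL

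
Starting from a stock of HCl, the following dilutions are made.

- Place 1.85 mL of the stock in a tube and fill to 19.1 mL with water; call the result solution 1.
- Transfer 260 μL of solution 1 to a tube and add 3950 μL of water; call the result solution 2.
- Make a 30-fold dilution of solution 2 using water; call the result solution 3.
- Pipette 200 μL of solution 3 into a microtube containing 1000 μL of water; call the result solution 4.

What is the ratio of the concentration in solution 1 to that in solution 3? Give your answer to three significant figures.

Step 1: 1.85 mL brought to 19.1 mL → factor 19.1/1.85 = 10.324
Step 2: 260 μL + 3950 μL = 4210 μL total → factor 4210/260 = 16.192
Step 3: 30-fold → factor 30
Dilution factor to solution 1 = 10.324; to solution 3 = 5015.2
[solution 1]/[solution 3] = (factor to solution 3)/(factor to solution 1) = 5015.2/10.324 = 486

486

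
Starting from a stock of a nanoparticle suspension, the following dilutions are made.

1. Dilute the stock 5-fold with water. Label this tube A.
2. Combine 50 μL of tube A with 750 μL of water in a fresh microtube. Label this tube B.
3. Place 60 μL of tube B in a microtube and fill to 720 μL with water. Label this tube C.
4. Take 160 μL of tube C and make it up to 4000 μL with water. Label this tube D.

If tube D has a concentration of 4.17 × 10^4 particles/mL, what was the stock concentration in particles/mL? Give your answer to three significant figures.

1.00 × 10^9 particles/mL

Step 1: 5-fold → factor 5
Step 2: 50 μL + 750 μL = 800 μL total → factor 800/50 = 16
Step 3: 60 μL brought to 720 μL → factor 720/60 = 12
Step 4: 160 μL brought to 4000 μL → factor 4000/160 = 25
Overall dilution factor = 5 × 16 × 12 × 25 = 24000
Stock = 4.17 × 10^4 particles/mL × 24000 = 1.00 × 10^9 particles/mL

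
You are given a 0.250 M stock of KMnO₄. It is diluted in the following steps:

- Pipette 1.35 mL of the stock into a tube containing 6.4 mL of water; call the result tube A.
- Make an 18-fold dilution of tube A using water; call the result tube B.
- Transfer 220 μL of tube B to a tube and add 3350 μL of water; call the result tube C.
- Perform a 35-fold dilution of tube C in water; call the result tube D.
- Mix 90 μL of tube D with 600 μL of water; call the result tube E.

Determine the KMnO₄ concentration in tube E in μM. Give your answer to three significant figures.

Step 1: 1.35 mL + 6.4 mL = 7.75 mL total → factor 7.75/1.35 = 5.7407
Step 2: 18-fold → factor 18
Step 3: 220 μL + 3350 μL = 3570 μL total → factor 3570/220 = 16.227
Step 4: 35-fold → factor 35
Step 5: 90 μL + 600 μL = 690 μL total → factor 690/90 = 7.6667
Overall dilution factor = 5.7407 × 18 × 16.227 × 35 × 7.6667 = 4.4995 × 10^5
Final = 0.250 M / 4.4995 × 10^5 = 5.556 × 10^-7 M = 0.556 μM

0.556 μM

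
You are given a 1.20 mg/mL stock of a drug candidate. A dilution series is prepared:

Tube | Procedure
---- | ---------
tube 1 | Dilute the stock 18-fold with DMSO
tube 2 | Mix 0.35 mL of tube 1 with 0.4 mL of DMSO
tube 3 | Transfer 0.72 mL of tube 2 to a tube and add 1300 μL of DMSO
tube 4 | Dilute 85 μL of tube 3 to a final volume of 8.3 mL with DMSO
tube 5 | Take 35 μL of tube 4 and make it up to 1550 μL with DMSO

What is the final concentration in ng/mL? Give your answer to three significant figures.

2.56 ng/mL

Step 1: 18-fold → factor 18
Step 2: 0.35 mL + 0.4 mL = 0.75 mL total → factor 0.75/0.35 = 2.1429
Step 3: 0.72 mL + 1300 μL = 2.02 mL total → factor 2.02/0.72 = 2.8056
Step 4: 85 μL brought to 8.3 mL → factor 8300/85 = 97.647
Step 5: 35 μL brought to 1550 μL → factor 1550/35 = 44.286
Overall dilution factor = 18 × 2.1429 × 2.8056 × 97.647 × 44.286 = 4.6796 × 10^5
Final = 1.20 mg/mL / 4.6796 × 10^5 = 2.564 × 10^-6 mg/mL = 2.56 ng/mL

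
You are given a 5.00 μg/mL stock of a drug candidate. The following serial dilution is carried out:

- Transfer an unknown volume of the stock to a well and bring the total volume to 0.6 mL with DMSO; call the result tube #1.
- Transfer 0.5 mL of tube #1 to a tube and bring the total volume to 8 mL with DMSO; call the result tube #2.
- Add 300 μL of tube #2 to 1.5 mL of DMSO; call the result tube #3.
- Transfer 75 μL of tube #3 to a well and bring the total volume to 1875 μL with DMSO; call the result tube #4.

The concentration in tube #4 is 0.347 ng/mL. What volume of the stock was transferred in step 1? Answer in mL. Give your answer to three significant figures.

0.0999 mL

Step 1: v brought to 0.6 mL → factor = 0.6 mL/v
Step 2: 0.5 mL brought to 8 mL → factor 8/0.5 = 16
Step 3: 300 μL + 1.5 mL = 1800 μL total → factor 1800/300 = 6
Step 4: 75 μL brought to 1875 μL → factor 1875/75 = 25
Product of known-step factors = 2400
Overall factor = 5.00 μg/mL / (0.347 ng/mL) = 14409
Step-1 factor = 14409 / 2400 = 6.0038
v = 0.6 mL / 6.0038 = 0.0999 mL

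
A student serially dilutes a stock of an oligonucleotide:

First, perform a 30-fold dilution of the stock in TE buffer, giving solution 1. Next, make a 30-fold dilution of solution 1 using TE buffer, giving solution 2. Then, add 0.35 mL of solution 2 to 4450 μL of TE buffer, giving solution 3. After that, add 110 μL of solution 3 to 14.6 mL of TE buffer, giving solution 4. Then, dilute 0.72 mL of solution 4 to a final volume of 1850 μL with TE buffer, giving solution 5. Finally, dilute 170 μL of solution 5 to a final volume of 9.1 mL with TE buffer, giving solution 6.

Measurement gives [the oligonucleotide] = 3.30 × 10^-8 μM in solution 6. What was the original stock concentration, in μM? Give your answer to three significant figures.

7.49 μM

Step 1: 30-fold → factor 30
Step 2: 30-fold → factor 30
Step 3: 0.35 mL + 4450 μL = 4.8 mL total → factor 4.8/0.35 = 13.714
Step 4: 110 μL + 14.6 mL = 14710 μL total → factor 14710/110 = 133.73
Step 5: 0.72 mL brought to 1850 μL → factor 1.85/0.72 = 2.5694
Step 6: 170 μL brought to 9.1 mL → factor 9100/170 = 53.529
Overall dilution factor = 30 × 30 × 13.714 × 133.73 × 2.5694 × 53.529 = 2.2702 × 10^8
Stock = 3.30 × 10^-8 μM × 2.2702 × 10^8 = 7.49 μM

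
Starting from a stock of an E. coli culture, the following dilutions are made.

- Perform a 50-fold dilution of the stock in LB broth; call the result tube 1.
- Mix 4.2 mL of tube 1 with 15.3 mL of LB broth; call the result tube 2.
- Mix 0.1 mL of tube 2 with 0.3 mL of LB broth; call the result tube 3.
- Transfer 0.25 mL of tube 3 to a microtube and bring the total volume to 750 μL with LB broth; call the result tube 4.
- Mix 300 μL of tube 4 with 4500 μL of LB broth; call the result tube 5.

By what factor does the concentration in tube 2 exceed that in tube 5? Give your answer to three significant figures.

192

Step 1: 50-fold → factor 50
Step 2: 4.2 mL + 15.3 mL = 19.5 mL total → factor 19.5/4.2 = 4.6429
Step 3: 0.1 mL + 0.3 mL = 0.4 mL total → factor 0.4/0.1 = 4
Step 4: 0.25 mL brought to 750 μL → factor 0.75/0.25 = 3
Step 5: 300 μL + 4500 μL = 4800 μL total → factor 4800/300 = 16
Dilution factor to tube 2 = 232.14; to tube 5 = 44571
[tube 2]/[tube 5] = (factor to tube 5)/(factor to tube 2) = 44571/232.14 = 192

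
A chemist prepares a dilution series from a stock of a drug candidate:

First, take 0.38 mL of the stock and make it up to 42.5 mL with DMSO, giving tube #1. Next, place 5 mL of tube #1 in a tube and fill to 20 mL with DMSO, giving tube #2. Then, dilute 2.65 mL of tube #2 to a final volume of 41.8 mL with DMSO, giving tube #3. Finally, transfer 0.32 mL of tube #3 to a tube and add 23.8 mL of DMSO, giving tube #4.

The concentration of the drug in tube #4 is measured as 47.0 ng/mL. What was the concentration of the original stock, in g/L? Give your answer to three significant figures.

Step 1: 0.38 mL brought to 42.5 mL → factor 42.5/0.38 = 111.84
Step 2: 5 mL brought to 20 mL → factor 20/5 = 4
Step 3: 2.65 mL brought to 41.8 mL → factor 41.8/2.65 = 15.774
Step 4: 0.32 mL + 23.8 mL = 24.12 mL total → factor 24.12/0.32 = 75.375
Overall dilution factor = 111.84 × 4 × 15.774 × 75.375 = 5.3189 × 10^5
Stock = 47.0 ng/mL × 5.3189 × 10^5 = 2.500 × 10^7 ng/mL = 25.0 g/L

25.0 g/L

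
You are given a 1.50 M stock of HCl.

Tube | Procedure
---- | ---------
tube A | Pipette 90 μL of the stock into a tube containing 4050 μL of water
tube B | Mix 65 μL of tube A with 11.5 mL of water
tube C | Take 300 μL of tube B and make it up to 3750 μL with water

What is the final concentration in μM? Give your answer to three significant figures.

Step 1: 90 μL + 4050 μL = 4140 μL total → factor 4140/90 = 46
Step 2: 65 μL + 11.5 mL = 11565 μL total → factor 11565/65 = 177.92
Step 3: 300 μL brought to 3750 μL → factor 3750/300 = 12.5
Overall dilution factor = 46 × 177.92 × 12.5 = 1.0231 × 10^5
Final = 1.50 M / 1.0231 × 10^5 = 1.466 × 10^-5 M = 14.7 μM

14.7 μM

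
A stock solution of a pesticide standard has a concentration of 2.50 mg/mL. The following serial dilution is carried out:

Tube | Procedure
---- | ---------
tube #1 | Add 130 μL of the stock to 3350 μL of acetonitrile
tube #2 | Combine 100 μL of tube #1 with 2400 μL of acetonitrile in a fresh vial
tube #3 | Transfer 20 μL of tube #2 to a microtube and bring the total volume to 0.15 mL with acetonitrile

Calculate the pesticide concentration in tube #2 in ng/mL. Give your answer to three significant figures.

Step 1: 130 μL + 3350 μL = 3480 μL total → factor 3480/130 = 26.769
Step 2: 100 μL + 2400 μL = 2500 μL total → factor 2500/100 = 25
Dilution factor through tube #2 = 26.769 × 25 = 669.23
[tube #2] = 2.50 mg/mL / 669.23 = 0.003736 mg/mL = 3.74 × 10^3 ng/mL

3.74 × 10^3 ng/mL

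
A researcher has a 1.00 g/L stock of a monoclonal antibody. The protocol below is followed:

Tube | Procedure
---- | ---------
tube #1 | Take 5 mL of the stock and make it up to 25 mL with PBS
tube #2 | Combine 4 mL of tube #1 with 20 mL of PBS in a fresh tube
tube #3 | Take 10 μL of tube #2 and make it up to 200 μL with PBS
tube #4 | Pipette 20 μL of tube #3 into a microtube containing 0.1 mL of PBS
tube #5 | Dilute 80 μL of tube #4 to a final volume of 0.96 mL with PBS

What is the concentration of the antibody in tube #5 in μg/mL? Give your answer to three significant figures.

Step 1: 5 mL brought to 25 mL → factor 25/5 = 5
Step 2: 4 mL + 20 mL = 24 mL total → factor 24/4 = 6
Step 3: 10 μL brought to 200 μL → factor 200/10 = 20
Step 4: 20 μL + 0.1 mL = 120 μL total → factor 120/20 = 6
Step 5: 80 μL brought to 0.96 mL → factor 960/80 = 12
Overall dilution factor = 5 × 6 × 20 × 6 × 12 = 43200
Final = 1.00 g/L / 43200 = 2.315 × 10^-5 g/L = 0.0231 μg/mL

0.0231 μg/mL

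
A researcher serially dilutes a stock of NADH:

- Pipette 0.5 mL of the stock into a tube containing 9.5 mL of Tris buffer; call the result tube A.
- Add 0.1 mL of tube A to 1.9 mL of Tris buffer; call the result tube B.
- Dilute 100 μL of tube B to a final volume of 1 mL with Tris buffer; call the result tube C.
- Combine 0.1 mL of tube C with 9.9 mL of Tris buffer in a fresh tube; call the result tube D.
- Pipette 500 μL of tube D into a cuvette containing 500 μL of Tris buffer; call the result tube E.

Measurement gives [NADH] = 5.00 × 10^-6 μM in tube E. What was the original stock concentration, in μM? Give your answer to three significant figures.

Step 1: 0.5 mL + 9.5 mL = 10 mL total → factor 10/0.5 = 20
Step 2: 0.1 mL + 1.9 mL = 2 mL total → factor 2/0.1 = 20
Step 3: 100 μL brought to 1 mL → factor 1000/100 = 10
Step 4: 0.1 mL + 9.9 mL = 10 mL total → factor 10/0.1 = 100
Step 5: 500 μL + 500 μL = 1000 μL total → factor 1000/500 = 2
Overall dilution factor = 20 × 20 × 10 × 100 × 2 = 8 × 10^5
Stock = 5.00 × 10^-6 μM × 8 × 10^5 = 4.00 μM

4.00 μM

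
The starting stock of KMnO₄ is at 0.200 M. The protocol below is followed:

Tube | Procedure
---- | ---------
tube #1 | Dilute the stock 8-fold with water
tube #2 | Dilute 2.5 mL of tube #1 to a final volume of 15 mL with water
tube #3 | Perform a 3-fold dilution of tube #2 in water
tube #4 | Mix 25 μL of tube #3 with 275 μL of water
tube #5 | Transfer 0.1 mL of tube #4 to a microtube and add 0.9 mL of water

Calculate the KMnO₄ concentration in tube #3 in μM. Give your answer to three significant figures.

1.39 × 10^3 μM

Step 1: 8-fold → factor 8
Step 2: 2.5 mL brought to 15 mL → factor 15/2.5 = 6
Step 3: 3-fold → factor 3
Dilution factor through tube #3 = 8 × 6 × 3 = 144
[tube #3] = 0.200 M / 144 = 0.001389 M = 1.39 × 10^3 μM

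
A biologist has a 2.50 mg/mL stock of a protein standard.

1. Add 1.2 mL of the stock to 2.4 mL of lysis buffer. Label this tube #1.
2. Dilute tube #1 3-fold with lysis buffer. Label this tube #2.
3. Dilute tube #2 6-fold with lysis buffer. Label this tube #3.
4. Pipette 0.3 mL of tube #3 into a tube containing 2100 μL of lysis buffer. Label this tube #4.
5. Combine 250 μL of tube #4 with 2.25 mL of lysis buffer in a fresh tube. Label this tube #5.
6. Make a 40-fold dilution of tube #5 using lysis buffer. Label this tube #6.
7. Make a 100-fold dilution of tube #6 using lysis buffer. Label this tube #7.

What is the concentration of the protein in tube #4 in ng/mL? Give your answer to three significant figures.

Step 1: 1.2 mL + 2.4 mL = 3.6 mL total → factor 3.6/1.2 = 3
Step 2: 3-fold → factor 3
Step 3: 6-fold → factor 6
Step 4: 0.3 mL + 2100 μL = 2.4 mL total → factor 2.4/0.3 = 8
Dilution factor through tube #4 = 3 × 3 × 6 × 8 = 432
[tube #4] = 2.50 mg/mL / 432 = 0.005787 mg/mL = 5.79 × 10^3 ng/mL

5.79 × 10^3 ng/mL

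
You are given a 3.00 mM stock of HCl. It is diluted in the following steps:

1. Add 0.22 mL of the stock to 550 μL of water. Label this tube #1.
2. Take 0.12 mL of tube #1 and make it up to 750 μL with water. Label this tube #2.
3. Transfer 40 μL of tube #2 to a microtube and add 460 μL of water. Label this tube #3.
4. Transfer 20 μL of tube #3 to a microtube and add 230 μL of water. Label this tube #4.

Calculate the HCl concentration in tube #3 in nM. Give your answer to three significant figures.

Step 1: 0.22 mL + 550 μL = 0.77 mL total → factor 0.77/0.22 = 3.5
Step 2: 0.12 mL brought to 750 μL → factor 0.75/0.12 = 6.25
Step 3: 40 μL + 460 μL = 500 μL total → factor 500/40 = 12.5
Dilution factor through tube #3 = 3.5 × 6.25 × 12.5 = 273.44
[tube #3] = 3.00 mM / 273.44 = 0.01097 mM = 1.10 × 10^4 nM

1.10 × 10^4 nM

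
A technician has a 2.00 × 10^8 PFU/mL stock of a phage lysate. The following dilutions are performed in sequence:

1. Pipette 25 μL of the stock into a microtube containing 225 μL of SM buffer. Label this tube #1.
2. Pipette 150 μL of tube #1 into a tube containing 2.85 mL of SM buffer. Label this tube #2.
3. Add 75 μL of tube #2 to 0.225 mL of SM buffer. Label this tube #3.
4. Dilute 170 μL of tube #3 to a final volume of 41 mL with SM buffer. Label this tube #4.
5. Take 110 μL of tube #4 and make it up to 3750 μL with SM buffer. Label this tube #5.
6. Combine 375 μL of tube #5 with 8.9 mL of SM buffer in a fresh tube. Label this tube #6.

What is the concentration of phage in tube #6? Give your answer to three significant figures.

Step 1: 25 μL + 225 μL = 250 μL total → factor 250/25 = 10
Step 2: 150 μL + 2.85 mL = 3000 μL total → factor 3000/150 = 20
Step 3: 75 μL + 0.225 mL = 300 μL total → factor 300/75 = 4
Step 4: 170 μL brought to 41 mL → factor 41000/170 = 241.18
Step 5: 110 μL brought to 3750 μL → factor 3750/110 = 34.091
Step 6: 375 μL + 8.9 mL = 9275 μL total → factor 9275/375 = 24.733
Overall dilution factor = 10 × 20 × 4 × 241.18 × 34.091 × 24.733 = 1.6268 × 10^8
Final = 2.00 × 10^8 PFU/mL / 1.6268 × 10^8 = 1.23 PFU/mL

1.23 PFU/mL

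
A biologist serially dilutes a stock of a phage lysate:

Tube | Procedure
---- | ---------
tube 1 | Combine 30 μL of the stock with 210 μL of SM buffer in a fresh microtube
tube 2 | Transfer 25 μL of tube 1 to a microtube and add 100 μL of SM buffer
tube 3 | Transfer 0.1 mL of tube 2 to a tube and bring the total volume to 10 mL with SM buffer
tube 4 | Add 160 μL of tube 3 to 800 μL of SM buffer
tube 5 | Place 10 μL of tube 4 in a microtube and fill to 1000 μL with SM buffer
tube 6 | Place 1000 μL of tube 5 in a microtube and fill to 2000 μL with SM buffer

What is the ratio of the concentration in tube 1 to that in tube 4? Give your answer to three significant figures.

3.00 × 10^3

Step 1: 30 μL + 210 μL = 240 μL total → factor 240/30 = 8
Step 2: 25 μL + 100 μL = 125 μL total → factor 125/25 = 5
Step 3: 0.1 mL brought to 10 mL → factor 10/0.1 = 100
Step 4: 160 μL + 800 μL = 960 μL total → factor 960/160 = 6
Dilution factor to tube 1 = 8; to tube 4 = 24000
[tube 1]/[tube 4] = (factor to tube 4)/(factor to tube 1) = 24000/8 = 3.00 × 10^3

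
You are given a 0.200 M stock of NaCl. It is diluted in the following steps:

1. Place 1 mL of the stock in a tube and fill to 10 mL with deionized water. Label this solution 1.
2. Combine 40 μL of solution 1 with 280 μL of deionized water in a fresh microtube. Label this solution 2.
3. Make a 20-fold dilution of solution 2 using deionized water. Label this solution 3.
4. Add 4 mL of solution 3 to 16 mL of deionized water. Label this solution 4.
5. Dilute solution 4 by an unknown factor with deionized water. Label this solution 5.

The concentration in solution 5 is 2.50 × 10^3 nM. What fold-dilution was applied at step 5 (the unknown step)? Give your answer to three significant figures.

10.0-fold

Step 1: 1 mL brought to 10 mL → factor 10/1 = 10
Step 2: 40 μL + 280 μL = 320 μL total → factor 320/40 = 8
Step 3: 20-fold → factor 20
Step 4: 4 mL + 16 mL = 20 mL total → factor 20/4 = 5
Step 5: unknown factor x
Product of known-step factors = 8000
Overall factor = 0.200 M / (2.50 × 10^3 nM) = 80000
x = 80000 / 8000 = 10.0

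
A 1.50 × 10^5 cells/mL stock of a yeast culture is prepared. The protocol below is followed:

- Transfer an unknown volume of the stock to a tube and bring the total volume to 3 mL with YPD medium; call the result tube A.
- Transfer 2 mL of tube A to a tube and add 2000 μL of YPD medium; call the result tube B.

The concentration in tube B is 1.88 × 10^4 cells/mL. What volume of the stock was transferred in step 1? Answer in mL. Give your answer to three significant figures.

Step 1: v brought to 3 mL → factor = 3 mL/v
Step 2: 2 mL + 2000 μL = 4 mL total → factor 4/2 = 2
Product of known-step factors = 2
Overall factor = 1.50 × 10^5 cells/mL / (1.88 × 10^4 cells/mL) = 7.9787
Step-1 factor = 7.9787 / 2 = 3.9894
v = 3 mL / 3.9894 = 0.752 mL

0.752 mL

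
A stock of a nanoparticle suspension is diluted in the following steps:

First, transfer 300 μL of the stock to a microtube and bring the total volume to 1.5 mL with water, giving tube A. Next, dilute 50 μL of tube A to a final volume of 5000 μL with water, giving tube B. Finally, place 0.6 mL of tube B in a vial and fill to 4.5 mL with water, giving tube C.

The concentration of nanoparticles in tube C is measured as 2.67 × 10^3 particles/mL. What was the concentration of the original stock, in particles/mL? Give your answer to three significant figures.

Step 1: 300 μL brought to 1.5 mL → factor 1500/300 = 5
Step 2: 50 μL brought to 5000 μL → factor 5000/50 = 100
Step 3: 0.6 mL brought to 4.5 mL → factor 4.5/0.6 = 7.5
Overall dilution factor = 5 × 100 × 7.5 = 3750
Stock = 2.67 × 10^3 particles/mL × 3750 = 1.00 × 10^7 particles/mL

1.00 × 10^7 particles/mL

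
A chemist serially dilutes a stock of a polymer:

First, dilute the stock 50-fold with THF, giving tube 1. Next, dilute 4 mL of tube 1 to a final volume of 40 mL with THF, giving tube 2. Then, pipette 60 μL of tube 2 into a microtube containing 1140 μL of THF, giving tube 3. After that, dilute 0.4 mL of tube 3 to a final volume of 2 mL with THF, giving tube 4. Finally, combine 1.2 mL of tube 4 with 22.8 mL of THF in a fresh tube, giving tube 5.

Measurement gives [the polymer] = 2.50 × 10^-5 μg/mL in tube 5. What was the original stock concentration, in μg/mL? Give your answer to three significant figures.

Step 1: 50-fold → factor 50
Step 2: 4 mL brought to 40 mL → factor 40/4 = 10
Step 3: 60 μL + 1140 μL = 1200 μL total → factor 1200/60 = 20
Step 4: 0.4 mL brought to 2 mL → factor 2/0.4 = 5
Step 5: 1.2 mL + 22.8 mL = 24 mL total → factor 24/1.2 = 20
Overall dilution factor = 50 × 10 × 20 × 5 × 20 = 1 × 10^6
Stock = 2.50 × 10^-5 μg/mL × 1 × 10^6 = 25.0 μg/mL

25.0 μg/mL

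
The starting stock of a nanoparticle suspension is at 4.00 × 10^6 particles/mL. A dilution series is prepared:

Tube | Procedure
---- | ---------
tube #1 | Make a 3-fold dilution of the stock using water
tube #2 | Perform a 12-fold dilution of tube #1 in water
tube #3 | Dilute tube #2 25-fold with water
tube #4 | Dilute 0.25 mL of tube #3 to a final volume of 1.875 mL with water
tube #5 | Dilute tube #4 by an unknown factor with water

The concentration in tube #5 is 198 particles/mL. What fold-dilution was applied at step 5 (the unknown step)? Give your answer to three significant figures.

Step 1: 3-fold → factor 3
Step 2: 12-fold → factor 12
Step 3: 25-fold → factor 25
Step 4: 0.25 mL brought to 1.875 mL → factor 1.875/0.25 = 7.5
Step 5: unknown factor x
Product of known-step factors = 6750
Overall factor = 4.00 × 10^6 particles/mL / (198 particles/mL) = 20202
x = 20202 / 6750 = 2.99

2.99-fold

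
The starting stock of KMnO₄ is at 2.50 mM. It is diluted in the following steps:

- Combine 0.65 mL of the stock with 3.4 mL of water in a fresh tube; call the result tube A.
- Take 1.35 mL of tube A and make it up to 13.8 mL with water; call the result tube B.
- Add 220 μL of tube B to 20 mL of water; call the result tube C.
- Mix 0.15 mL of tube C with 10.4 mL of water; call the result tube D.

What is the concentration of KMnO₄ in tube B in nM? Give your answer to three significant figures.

3.93 × 10^4 nM

Step 1: 0.65 mL + 3.4 mL = 4.05 mL total → factor 4.05/0.65 = 6.2308
Step 2: 1.35 mL brought to 13.8 mL → factor 13.8/1.35 = 10.222
Dilution factor through tube B = 6.2308 × 10.222 = 63.692
[tube B] = 2.50 mM / 63.692 = 0.03925 mM = 3.93 × 10^4 nM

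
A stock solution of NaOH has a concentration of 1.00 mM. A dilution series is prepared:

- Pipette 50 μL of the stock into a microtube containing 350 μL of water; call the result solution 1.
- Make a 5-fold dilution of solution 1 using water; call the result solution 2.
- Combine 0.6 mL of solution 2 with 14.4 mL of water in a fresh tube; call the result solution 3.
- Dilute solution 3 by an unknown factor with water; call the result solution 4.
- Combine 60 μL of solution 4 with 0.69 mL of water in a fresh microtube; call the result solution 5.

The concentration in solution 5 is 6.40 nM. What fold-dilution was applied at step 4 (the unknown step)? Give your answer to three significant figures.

12.5-fold

Step 1: 50 μL + 350 μL = 400 μL total → factor 400/50 = 8
Step 2: 5-fold → factor 5
Step 3: 0.6 mL + 14.4 mL = 15 mL total → factor 15/0.6 = 25
Step 4: unknown factor x
Step 5: 60 μL + 0.69 mL = 750 μL total → factor 750/60 = 12.5
Product of known-step factors = 12500
Overall factor = 1.00 mM / (6.40 nM) = 1.5625 × 10^5
x = 1.5625 × 10^5 / 12500 = 12.5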